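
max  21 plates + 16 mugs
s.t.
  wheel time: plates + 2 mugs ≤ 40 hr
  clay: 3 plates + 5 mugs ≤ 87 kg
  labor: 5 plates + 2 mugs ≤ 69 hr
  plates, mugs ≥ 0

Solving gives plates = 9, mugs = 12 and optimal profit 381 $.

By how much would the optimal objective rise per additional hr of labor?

Binding: clay and labor. Non-binding: wheel time (7 unused).
Slack constraints have shadow price 0 (complementary slackness).
The binding rows give the dual system: 3·y_clay + 5·y_labor = 21 and 5·y_clay + 2·y_labor = 16.
This yields shadow prices y_clay = 2, y_labor = 3.
Shadow price of labor = 3.

3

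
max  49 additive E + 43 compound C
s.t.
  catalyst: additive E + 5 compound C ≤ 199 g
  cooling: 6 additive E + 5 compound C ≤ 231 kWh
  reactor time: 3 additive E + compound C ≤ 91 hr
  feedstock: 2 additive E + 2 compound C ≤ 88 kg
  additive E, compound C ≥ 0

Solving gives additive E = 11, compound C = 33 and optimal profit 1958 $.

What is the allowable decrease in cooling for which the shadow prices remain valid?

Binding constraints: cooling, feedstock. The basis is B = [[6,5],[2,2]] with det 2.
Per unit decrease in cooling, x* moves by d = (-1, 1).
The basis stays optimal until catalyst becomes binding; allowable decrease = 5.75 kWh.

5.75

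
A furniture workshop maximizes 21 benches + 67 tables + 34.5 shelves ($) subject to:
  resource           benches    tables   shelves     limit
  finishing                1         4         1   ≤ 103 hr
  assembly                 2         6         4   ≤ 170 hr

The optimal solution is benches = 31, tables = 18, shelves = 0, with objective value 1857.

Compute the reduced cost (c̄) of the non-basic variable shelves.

Both finishing and assembly are binding at x*.
Dual feasibility on the basic columns requires 1·y_finishing + 2·y_assembly = 21, 4·y_finishing + 6·y_assembly = 67.
This yields shadow prices y_finishing = 4, y_assembly = 8.5.
Reduced cost of shelves: c₃ − yᵀa₃ = 34.5 − (4·1 + 8.5·4) = 34.5 − 38 = -3.5.

-3.5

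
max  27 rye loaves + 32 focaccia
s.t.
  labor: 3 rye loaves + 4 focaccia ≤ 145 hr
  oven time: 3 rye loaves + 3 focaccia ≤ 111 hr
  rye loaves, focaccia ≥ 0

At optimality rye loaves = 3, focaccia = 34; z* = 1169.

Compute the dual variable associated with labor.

Both labor and oven time are binding at x*.
From A_Bᵀ y = c: 3·y_labor + 3·y_oven time = 27; 4·y_labor + 3·y_oven time = 32.
→ y_labor = 5 and y_oven time = 4.
Shadow price of labor = 5.

5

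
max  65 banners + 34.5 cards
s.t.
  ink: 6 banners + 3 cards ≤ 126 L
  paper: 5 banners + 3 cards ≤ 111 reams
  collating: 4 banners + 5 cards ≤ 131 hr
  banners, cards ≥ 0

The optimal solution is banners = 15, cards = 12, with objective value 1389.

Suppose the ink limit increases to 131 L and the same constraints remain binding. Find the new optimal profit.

Check each constraint at x*: ink 126/126 (tight); paper 111/111 (tight); collating 120/131 (slack 11).
By complementary slackness, y = 0 for the non-binding constraint.
The binding rows give the dual system: 6·y_ink + 5·y_paper = 65 and 3·y_ink + 3·y_paper = 34.5.
Solving: y_ink = 7.5, y_paper = 4.
Δz = y_ink·Δb = 7.5 × (5) = 37.5, so new z* = 1389 + 37.5 = 1426.5.

1426.5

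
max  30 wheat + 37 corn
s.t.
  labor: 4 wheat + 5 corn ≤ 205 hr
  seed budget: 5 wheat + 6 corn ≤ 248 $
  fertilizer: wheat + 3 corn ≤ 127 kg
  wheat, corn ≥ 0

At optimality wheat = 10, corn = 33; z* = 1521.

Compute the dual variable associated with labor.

Binding: labor and seed budget. Non-binding: fertilizer (18 unused).
By complementary slackness, y = 0 for the non-binding constraint.
Dual feasibility on the basic columns requires 4·y_labor + 5·y_seed budget = 30, 5·y_labor + 6·y_seed budget = 37.
Solving: y_labor = 5, y_seed budget = 2.
Shadow price of labor = 5.

5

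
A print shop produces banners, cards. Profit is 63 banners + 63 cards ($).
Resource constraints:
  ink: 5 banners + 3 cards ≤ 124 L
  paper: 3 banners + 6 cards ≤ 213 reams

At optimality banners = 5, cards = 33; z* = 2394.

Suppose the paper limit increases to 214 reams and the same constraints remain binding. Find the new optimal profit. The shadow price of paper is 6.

2400

Δb = 1, so new z* = 2394 + (6)·(1) = 2394 + 6 = 2400.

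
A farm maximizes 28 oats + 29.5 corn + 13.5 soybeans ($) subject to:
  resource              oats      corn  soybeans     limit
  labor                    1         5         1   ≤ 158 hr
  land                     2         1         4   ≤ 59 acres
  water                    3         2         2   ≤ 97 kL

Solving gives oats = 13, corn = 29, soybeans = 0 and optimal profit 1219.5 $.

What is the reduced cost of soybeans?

At the optimum: labor uses 158 of 158 (binding); land uses 55 of 59 (slack = 4); water uses 97 of 97 (binding).
By complementary slackness, y = 0 for the non-binding constraint.
From A_Bᵀ y = c: 1·y_labor + 3·y_water = 28; 5·y_labor + 2·y_water = 29.5.
This yields shadow prices y_labor = 2.5, y_water = 8.5.
Reduced cost of soybeans: c₃ − yᵀa₃ = 13.5 − (2.5·1 + 8.5·2) = 13.5 − 19.5 = -6.

-6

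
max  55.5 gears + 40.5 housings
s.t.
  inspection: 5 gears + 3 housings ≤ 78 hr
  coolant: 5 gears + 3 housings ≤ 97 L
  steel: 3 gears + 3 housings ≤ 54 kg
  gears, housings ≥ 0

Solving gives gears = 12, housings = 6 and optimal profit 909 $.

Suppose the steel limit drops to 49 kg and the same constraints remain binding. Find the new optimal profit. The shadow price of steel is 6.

Δb = -5, so new z* = 909 + (6)·(-5) = 909 − 30 = 879.

879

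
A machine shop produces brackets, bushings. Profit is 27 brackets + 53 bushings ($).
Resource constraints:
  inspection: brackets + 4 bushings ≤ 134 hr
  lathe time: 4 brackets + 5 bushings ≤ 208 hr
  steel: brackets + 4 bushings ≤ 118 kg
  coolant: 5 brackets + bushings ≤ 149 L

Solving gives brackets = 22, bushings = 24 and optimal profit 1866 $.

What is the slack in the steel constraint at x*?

0

steel used = 1·22 + 4·24 = 118; slack = 118 − 118 = 0.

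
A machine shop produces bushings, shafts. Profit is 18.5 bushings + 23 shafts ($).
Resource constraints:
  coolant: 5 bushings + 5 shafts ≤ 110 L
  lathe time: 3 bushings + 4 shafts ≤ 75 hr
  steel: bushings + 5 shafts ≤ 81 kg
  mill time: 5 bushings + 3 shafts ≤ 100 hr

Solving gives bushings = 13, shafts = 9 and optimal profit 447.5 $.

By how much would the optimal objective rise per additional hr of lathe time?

Check each constraint at x*: coolant 110/110 (tight); lathe time 75/75 (tight); steel 58/81 (slack 23); mill time 92/100 (slack 8).
Since steel, mill time are not tight, their duals are 0.
Dual feasibility on the basic columns requires 5·y_coolant + 3·y_lathe time = 18.5, 5·y_coolant + 4·y_lathe time = 23.
This yields shadow prices y_coolant = 1, y_lathe time = 4.5.
Shadow price of lathe time = 4.5.

4.5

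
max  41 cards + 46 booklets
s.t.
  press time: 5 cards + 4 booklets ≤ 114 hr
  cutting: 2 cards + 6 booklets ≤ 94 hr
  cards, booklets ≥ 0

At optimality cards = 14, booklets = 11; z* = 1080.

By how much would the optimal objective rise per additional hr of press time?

7

Both press time and cutting are binding at x*.
Dual feasibility on the basic columns requires 5·y_press time + 2·y_cutting = 41, 4·y_press time + 6·y_cutting = 46.
→ y_press time = 7 and y_cutting = 3.
Shadow price of press time = 7.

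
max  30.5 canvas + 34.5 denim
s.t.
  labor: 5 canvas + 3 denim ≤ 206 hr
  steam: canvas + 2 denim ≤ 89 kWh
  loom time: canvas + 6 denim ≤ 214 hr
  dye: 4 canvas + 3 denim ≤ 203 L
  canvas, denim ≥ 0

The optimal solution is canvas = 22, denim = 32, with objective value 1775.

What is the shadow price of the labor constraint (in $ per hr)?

5.5

Binding: labor and loom time. Non-binding: steam (3 unused), dye (19 unused).
Slack constraints have shadow price 0 (complementary slackness).
From A_Bᵀ y = c: 5·y_labor + 1·y_loom time = 30.5; 3·y_labor + 6·y_loom time = 34.5.
This yields shadow prices y_labor = 5.5, y_loom time = 3.
Shadow price of labor = 5.5.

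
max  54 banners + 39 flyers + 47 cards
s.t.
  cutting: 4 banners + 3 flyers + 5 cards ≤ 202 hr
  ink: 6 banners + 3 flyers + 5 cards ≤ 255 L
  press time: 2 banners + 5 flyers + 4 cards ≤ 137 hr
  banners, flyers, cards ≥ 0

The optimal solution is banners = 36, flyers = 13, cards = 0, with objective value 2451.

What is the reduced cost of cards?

Check each constraint at x*: cutting 183/202 (slack 19); ink 255/255 (tight); press time 137/137 (tight).
Slack constraints have shadow price 0 (complementary slackness).
The binding rows give the dual system: 6·y_ink + 2·y_press time = 54 and 3·y_ink + 5·y_press time = 39.
→ y_ink = 8 and y_press time = 3.
Reduced cost of cards: c₃ − yᵀa₃ = 47 − (8·5 + 3·4) = 47 − 52 = -5.

-5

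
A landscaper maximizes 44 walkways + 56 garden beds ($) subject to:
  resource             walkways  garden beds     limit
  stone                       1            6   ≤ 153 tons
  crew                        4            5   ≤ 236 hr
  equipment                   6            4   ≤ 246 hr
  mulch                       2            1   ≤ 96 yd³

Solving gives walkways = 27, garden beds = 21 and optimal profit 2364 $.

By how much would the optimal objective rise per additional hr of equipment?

6.5

Binding: stone and equipment. Non-binding: crew (23 unused), mulch (21 unused).
By complementary slackness, y = 0 for the non-binding constraints.
The binding rows give the dual system: 1·y_stone + 6·y_equipment = 44 and 6·y_stone + 4·y_equipment = 56.
This yields shadow prices y_stone = 5, y_equipment = 6.5.
Shadow price of equipment = 6.5.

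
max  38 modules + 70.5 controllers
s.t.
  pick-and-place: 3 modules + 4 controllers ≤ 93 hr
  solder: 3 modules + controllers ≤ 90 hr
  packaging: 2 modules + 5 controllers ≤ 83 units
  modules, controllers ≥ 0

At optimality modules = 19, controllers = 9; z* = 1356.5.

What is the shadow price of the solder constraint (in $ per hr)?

0

Check each constraint at x*: pick-and-place 93/93 (tight); solder 66/90 (slack 24); packaging 83/83 (tight).
By complementary slackness, y = 0 for the non-binding constraint.
Dual feasibility on the basic columns requires 3·y_pick-and-place + 2·y_packaging = 38, 4·y_pick-and-place + 5·y_packaging = 70.5.
Solving: y_pick-and-place = 7, y_packaging = 8.5.
Shadow price of solder = 0.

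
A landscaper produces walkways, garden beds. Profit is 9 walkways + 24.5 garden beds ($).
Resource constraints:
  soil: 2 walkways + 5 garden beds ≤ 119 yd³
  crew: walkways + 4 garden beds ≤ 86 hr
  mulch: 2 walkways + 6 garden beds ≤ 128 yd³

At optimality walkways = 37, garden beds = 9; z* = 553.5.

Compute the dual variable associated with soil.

2.5

At the optimum: soil uses 119 of 119 (binding); crew uses 73 of 86 (slack = 13); mulch uses 128 of 128 (binding).
Since crew is not tight, its dual is 0.
Dual feasibility on the basic columns requires 2·y_soil + 2·y_mulch = 9, 5·y_soil + 6·y_mulch = 24.5.
This yields shadow prices y_soil = 2.5, y_mulch = 2.
Shadow price of soil = 2.5.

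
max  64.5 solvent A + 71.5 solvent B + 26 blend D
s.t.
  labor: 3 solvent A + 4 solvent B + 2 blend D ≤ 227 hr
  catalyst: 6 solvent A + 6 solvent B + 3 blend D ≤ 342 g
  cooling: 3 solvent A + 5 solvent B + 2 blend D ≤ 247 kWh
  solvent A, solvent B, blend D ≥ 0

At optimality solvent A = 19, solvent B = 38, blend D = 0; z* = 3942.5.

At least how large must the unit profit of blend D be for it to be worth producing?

34

Check each constraint at x*: labor 209/227 (slack 18); catalyst 342/342 (tight); cooling 247/247 (tight).
Slack constraints have shadow price 0 (complementary slackness).
From A_Bᵀ y = c: 6·y_catalyst + 3·y_cooling = 64.5; 6·y_catalyst + 5·y_cooling = 71.5.
→ y_catalyst = 9 and y_cooling = 3.5.
blend D enters the basis when its profit ≥ yᵀa₃ = 9·3 + 3.5·2 = 34.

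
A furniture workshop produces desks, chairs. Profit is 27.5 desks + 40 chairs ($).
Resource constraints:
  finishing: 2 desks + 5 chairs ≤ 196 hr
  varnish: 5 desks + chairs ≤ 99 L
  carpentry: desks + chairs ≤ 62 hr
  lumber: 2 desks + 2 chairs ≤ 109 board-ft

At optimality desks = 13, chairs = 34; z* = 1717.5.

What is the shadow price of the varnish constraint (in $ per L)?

Check each constraint at x*: finishing 196/196 (tight); varnish 99/99 (tight); carpentry 47/62 (slack 15); lumber 94/109 (slack 15).
By complementary slackness, y = 0 for the non-binding constraints.
From A_Bᵀ y = c: 2·y_finishing + 5·y_varnish = 27.5; 5·y_finishing + 1·y_varnish = 40.
Solving: y_finishing = 7.5, y_varnish = 2.5.
Shadow price of varnish = 2.5.

2.5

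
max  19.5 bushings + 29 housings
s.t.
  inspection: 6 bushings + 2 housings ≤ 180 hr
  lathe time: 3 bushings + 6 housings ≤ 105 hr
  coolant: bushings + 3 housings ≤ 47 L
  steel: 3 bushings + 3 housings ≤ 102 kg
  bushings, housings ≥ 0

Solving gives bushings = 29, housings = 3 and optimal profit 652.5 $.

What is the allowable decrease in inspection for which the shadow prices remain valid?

Binding constraints: inspection, lathe time. The basis is B = [[6,2],[3,6]] with det 30.
Per unit decrease in inspection, x* moves by d = (-0.2, 0.1).
The basis stays optimal until coolant becomes binding; allowable decrease = 90 hr.

90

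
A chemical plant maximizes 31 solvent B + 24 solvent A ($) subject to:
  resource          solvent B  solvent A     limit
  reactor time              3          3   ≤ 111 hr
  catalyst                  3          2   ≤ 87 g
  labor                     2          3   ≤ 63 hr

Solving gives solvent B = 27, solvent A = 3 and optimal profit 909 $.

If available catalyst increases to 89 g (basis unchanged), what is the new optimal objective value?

927

Check each constraint at x*: reactor time 90/111 (slack 21); catalyst 87/87 (tight); labor 63/63 (tight).
Since reactor time is not tight, its dual is 0.
From A_Bᵀ y = c: 3·y_catalyst + 2·y_labor = 31; 2·y_catalyst + 3·y_labor = 24.
→ y_catalyst = 9 and y_labor = 2.
Δz = y_catalyst·Δb = 9 × (2) = 18, so new z* = 909 + 18 = 927.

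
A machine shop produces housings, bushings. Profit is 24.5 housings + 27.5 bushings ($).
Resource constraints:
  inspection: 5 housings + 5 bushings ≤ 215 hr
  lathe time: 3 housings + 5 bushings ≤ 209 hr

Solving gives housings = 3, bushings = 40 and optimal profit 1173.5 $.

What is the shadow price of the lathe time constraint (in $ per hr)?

1.5

At the optimum: inspection uses 215 of 215 (binding); lathe time uses 209 of 209 (binding).
From A_Bᵀ y = c: 5·y_inspection + 3·y_lathe time = 24.5; 5·y_inspection + 5·y_lathe time = 27.5.
This yields shadow prices y_inspection = 4, y_lathe time = 1.5.
Shadow price of lathe time = 1.5.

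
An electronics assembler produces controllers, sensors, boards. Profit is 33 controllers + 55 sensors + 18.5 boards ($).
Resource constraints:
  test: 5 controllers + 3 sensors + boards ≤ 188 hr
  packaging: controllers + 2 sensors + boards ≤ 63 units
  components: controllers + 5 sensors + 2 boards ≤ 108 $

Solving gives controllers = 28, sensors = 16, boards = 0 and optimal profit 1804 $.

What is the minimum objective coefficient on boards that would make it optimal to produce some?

21

Binding: test and components. Non-binding: packaging (3 unused).
By complementary slackness, y = 0 for the non-binding constraint.
From A_Bᵀ y = c: 5·y_test + 1·y_components = 33; 3·y_test + 5·y_components = 55.
This yields shadow prices y_test = 5, y_components = 8.
boards enters the basis when its profit ≥ yᵀa₃ = 5·1 + 8·2 = 21.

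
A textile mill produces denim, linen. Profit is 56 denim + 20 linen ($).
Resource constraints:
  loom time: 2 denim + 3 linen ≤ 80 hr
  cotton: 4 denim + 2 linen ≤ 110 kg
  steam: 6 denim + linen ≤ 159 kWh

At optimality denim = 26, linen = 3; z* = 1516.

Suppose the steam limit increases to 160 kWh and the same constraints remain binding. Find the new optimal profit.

Check each constraint at x*: loom time 61/80 (slack 19); cotton 110/110 (tight); steam 159/159 (tight).
Slack constraints have shadow price 0 (complementary slackness).
From A_Bᵀ y = c: 4·y_cotton + 6·y_steam = 56; 2·y_cotton + 1·y_steam = 20.
→ y_cotton = 8 and y_steam = 4.
Δz = y_steam·Δb = 4 × (1) = 4, so new z* = 1516 + 4 = 1520.

1520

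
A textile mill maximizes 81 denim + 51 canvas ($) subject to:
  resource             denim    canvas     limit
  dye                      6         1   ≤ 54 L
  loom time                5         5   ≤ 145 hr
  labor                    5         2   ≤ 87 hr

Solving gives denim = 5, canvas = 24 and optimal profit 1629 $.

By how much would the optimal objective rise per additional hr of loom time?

9

At the optimum: dye uses 54 of 54 (binding); loom time uses 145 of 145 (binding); labor uses 73 of 87 (slack = 14).
Since labor is not tight, its dual is 0.
The binding rows give the dual system: 6·y_dye + 5·y_loom time = 81 and 1·y_dye + 5·y_loom time = 51.
This yields shadow prices y_dye = 6, y_loom time = 9.
Shadow price of loom time = 9.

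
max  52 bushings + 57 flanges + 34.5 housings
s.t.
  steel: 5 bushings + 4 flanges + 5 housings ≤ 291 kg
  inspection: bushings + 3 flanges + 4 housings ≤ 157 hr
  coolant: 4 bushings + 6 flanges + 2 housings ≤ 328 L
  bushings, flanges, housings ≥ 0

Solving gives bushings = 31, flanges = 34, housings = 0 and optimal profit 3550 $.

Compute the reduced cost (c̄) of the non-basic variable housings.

-6.5

At the optimum: steel uses 291 of 291 (binding); inspection uses 133 of 157 (slack = 24); coolant uses 328 of 328 (binding).
By complementary slackness, y = 0 for the non-binding constraint.
The binding rows give the dual system: 5·y_steel + 4·y_coolant = 52 and 4·y_steel + 6·y_coolant = 57.
→ y_steel = 6 and y_coolant = 5.5.
Reduced cost of housings: c₃ − yᵀa₃ = 34.5 − (6·5 + 5.5·2) = 34.5 − 41 = -6.5.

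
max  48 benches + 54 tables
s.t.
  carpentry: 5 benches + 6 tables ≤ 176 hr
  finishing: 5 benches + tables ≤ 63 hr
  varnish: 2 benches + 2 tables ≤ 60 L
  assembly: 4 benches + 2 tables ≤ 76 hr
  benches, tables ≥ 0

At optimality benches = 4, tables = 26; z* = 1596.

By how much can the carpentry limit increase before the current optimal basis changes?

Binding constraints: carpentry, varnish. The basis is B = [[5,6],[2,2]] with det -2.
Per unit increase in carpentry, x* moves by d = (-1, 1).
The basis stays optimal until benches reaches 0; allowable increase = 4 hr.

4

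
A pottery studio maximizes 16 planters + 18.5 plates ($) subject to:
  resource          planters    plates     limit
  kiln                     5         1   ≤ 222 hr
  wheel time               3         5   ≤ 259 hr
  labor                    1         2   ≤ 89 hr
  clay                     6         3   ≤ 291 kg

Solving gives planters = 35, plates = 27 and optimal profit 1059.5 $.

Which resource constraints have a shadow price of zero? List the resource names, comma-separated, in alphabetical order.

kiln, wheel time

kiln: 202/222 (slack 20)
wheel time: 240/259 (slack 19)
labor: 89/89 (binding)
clay: 291/291 (binding)
By complementary slackness, a constraint with positive slack has shadow price 0 → kiln, wheel time.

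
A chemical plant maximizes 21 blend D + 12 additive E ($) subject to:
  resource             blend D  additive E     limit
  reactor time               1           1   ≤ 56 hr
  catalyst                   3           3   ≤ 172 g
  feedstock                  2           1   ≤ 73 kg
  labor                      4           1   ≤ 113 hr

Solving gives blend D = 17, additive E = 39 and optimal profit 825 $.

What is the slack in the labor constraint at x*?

labor used = 4·17 + 1·39 = 107; slack = 113 − 107 = 6.

6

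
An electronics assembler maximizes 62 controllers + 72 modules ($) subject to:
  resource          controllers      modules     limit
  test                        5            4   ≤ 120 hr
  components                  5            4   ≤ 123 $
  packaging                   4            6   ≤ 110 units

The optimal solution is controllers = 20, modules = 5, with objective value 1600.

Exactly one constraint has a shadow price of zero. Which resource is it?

test: 120/120 (binding)
components: 120/123 (slack 3)
packaging: 110/110 (binding)
By complementary slackness, a constraint with positive slack has shadow price 0 → components.

components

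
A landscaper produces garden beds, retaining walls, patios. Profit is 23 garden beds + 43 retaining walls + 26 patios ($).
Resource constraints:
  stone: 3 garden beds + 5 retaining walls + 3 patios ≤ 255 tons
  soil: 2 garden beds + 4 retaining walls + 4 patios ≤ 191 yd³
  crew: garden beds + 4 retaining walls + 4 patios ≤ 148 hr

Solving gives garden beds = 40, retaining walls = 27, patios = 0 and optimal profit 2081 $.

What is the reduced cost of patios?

-3

Binding: stone and crew. Non-binding: soil (3 unused).
By complementary slackness, y = 0 for the non-binding constraint.
Dual feasibility on the basic columns requires 3·y_stone + 1·y_crew = 23, 5·y_stone + 4·y_crew = 43.
→ y_stone = 7 and y_crew = 2.
Reduced cost of patios: c₃ − yᵀa₃ = 26 − (7·3 + 2·4) = 26 − 29 = -3.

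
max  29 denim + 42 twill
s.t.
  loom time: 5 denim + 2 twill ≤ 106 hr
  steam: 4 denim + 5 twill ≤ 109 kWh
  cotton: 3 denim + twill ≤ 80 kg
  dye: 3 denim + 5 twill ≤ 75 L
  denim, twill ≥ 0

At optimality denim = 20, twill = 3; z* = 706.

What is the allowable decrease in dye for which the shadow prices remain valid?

Binding constraints: loom time, dye. The basis is B = [[5,2],[3,5]] with det 19.
Per unit decrease in dye, x* moves by d = (0.1053, -0.2632).
The basis stays optimal until twill reaches 0; allowable decrease = 11.4 L.

11.4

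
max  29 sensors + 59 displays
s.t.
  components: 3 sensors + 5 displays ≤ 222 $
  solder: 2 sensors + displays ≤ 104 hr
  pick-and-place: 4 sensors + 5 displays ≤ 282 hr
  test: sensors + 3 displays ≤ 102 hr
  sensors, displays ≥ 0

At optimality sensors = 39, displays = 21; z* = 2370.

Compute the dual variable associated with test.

Binding: components and test. Non-binding: solder (5 unused), pick-and-place (21 unused).
By complementary slackness, y = 0 for the non-binding constraints.
Dual feasibility on the basic columns requires 3·y_components + 1·y_test = 29, 5·y_components + 3·y_test = 59.
→ y_components = 7 and y_test = 8.
Shadow price of test = 8.

8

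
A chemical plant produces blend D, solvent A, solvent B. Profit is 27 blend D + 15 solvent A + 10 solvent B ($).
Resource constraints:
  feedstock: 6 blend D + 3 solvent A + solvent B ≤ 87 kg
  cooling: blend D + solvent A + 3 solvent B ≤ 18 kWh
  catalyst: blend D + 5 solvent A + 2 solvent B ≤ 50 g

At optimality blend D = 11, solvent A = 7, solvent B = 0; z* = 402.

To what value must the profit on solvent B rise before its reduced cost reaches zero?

Check each constraint at x*: feedstock 87/87 (tight); cooling 18/18 (tight); catalyst 46/50 (slack 4).
Since catalyst is not tight, its dual is 0.
From A_Bᵀ y = c: 6·y_feedstock + 1·y_cooling = 27; 3·y_feedstock + 1·y_cooling = 15.
This yields shadow prices y_feedstock = 4, y_cooling = 3.
solvent B enters the basis when its profit ≥ yᵀa₃ = 4·1 + 3·3 = 13.

13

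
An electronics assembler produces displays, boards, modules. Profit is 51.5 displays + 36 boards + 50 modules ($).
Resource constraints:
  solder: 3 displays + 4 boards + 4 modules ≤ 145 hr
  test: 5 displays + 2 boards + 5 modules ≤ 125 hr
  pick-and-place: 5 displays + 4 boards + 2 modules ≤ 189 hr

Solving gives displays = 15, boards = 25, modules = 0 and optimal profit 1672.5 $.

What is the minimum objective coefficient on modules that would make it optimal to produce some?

57

Check each constraint at x*: solder 145/145 (tight); test 125/125 (tight); pick-and-place 175/189 (slack 14).
Slack constraints have shadow price 0 (complementary slackness).
From A_Bᵀ y = c: 3·y_solder + 5·y_test = 51.5; 4·y_solder + 2·y_test = 36.
Solving: y_solder = 5.5, y_test = 7.
modules enters the basis when its profit ≥ yᵀa₃ = 5.5·4 + 7·5 = 57.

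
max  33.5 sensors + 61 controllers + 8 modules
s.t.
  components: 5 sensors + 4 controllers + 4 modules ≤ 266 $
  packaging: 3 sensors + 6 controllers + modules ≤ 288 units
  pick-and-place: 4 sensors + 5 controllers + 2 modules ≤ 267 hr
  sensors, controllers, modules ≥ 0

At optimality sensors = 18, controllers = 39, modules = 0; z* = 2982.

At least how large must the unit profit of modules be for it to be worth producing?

12.5

At the optimum: components uses 246 of 266 (slack = 20); packaging uses 288 of 288 (binding); pick-and-place uses 267 of 267 (binding).
Slack constraints have shadow price 0 (complementary slackness).
From A_Bᵀ y = c: 3·y_packaging + 4·y_pick-and-place = 33.5; 6·y_packaging + 5·y_pick-and-place = 61.
This yields shadow prices y_packaging = 8.5, y_pick-and-place = 2.
modules enters the basis when its profit ≥ yᵀa₃ = 8.5·1 + 2·2 = 12.5.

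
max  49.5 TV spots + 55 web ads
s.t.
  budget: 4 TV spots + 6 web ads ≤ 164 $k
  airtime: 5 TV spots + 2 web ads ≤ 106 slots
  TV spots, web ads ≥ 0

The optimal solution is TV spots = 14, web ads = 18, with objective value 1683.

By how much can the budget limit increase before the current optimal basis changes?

154

Binding constraints: budget, airtime. The basis is B = [[4,6],[5,2]] with det -22.
Per unit increase in budget, x* moves by d = (-0.0909, 0.2273).
The basis stays optimal until TV spots reaches 0; allowable increase = 154 $k.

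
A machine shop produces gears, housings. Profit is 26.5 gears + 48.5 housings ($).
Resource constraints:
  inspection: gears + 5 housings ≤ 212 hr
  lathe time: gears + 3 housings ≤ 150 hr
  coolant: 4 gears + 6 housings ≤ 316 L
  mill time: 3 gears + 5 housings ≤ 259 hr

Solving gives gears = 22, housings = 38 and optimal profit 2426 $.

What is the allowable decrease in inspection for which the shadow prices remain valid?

Binding constraints: inspection, coolant. The basis is B = [[1,5],[4,6]] with det -14.
Per unit decrease in inspection, x* moves by d = (0.4286, -0.2857).
The basis stays optimal until housings reaches 0; allowable decrease = 133 hr.

133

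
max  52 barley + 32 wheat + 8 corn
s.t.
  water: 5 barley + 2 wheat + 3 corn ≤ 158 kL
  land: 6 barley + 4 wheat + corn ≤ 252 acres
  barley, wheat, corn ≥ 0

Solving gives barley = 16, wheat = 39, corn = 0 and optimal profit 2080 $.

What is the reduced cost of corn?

Check each constraint at x*: water 158/158 (tight); land 252/252 (tight).
Dual feasibility on the basic columns requires 5·y_water + 6·y_land = 52, 2·y_water + 4·y_land = 32.
This yields shadow prices y_water = 2, y_land = 7.
Reduced cost of corn: c₃ − yᵀa₃ = 8 − (2·3 + 7·1) = 8 − 13 = -5.

-5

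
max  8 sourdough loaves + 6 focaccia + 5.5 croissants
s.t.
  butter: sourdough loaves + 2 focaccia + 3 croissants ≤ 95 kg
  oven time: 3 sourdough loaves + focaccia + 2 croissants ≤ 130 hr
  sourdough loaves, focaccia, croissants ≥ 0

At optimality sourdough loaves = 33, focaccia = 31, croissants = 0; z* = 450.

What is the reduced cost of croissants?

Check each constraint at x*: butter 95/95 (tight); oven time 130/130 (tight).
The binding rows give the dual system: 1·y_butter + 3·y_oven time = 8 and 2·y_butter + 1·y_oven time = 6.
Solving: y_butter = 2, y_oven time = 2.
Reduced cost of croissants: c₃ − yᵀa₃ = 5.5 − (2·3 + 2·2) = 5.5 − 10 = -4.5.

-4.5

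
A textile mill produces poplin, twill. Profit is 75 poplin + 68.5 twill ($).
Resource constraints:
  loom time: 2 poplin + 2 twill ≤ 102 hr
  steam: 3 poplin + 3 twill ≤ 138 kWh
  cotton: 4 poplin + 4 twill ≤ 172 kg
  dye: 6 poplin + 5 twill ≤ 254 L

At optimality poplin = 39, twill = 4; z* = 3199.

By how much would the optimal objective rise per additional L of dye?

6.5

Binding: cotton and dye. Non-binding: loom time (16 unused), steam (9 unused).
By complementary slackness, y = 0 for the non-binding constraints.
From A_Bᵀ y = c: 4·y_cotton + 6·y_dye = 75; 4·y_cotton + 5·y_dye = 68.5.
→ y_cotton = 9 and y_dye = 6.5.
Shadow price of dye = 6.5.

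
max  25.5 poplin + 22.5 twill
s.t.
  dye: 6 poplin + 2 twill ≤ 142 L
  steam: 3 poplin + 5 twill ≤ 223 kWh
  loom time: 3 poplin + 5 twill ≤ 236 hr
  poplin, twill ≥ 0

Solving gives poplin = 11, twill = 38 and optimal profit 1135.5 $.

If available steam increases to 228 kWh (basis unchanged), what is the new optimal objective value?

Check each constraint at x*: dye 142/142 (tight); steam 223/223 (tight); loom time 223/236 (slack 13).
Since loom time is not tight, its dual is 0.
Dual feasibility on the basic columns requires 6·y_dye + 3·y_steam = 25.5, 2·y_dye + 5·y_steam = 22.5.
This yields shadow prices y_dye = 2.5, y_steam = 3.5.
Δz = y_steam·Δb = 3.5 × (5) = 17.5, so new z* = 1135.5 + 17.5 = 1153.

1153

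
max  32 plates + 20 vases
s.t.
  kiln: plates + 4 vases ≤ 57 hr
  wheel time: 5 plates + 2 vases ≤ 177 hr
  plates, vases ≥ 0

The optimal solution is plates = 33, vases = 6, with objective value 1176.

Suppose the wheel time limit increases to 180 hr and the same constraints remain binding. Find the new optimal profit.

At the optimum: kiln uses 57 of 57 (binding); wheel time uses 177 of 177 (binding).
The binding rows give the dual system: 1·y_kiln + 5·y_wheel time = 32 and 4·y_kiln + 2·y_wheel time = 20.
→ y_kiln = 2 and y_wheel time = 6.
Δz = y_wheel time·Δb = 6 × (3) = 18, so new z* = 1176 + 18 = 1194.

1194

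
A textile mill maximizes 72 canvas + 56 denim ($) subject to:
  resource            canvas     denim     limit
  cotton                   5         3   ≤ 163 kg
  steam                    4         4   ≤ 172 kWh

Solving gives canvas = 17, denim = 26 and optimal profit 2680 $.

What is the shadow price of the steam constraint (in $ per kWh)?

8

Check each constraint at x*: cotton 163/163 (tight); steam 172/172 (tight).
Dual feasibility on the basic columns requires 5·y_cotton + 4·y_steam = 72, 3·y_cotton + 4·y_steam = 56.
Solving: y_cotton = 8, y_steam = 8.
Shadow price of steam = 8.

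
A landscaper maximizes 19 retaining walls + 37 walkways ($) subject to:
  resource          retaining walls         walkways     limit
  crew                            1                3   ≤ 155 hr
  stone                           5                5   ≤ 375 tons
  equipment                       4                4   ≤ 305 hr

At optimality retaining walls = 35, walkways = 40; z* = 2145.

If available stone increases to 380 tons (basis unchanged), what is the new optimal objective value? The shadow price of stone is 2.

2155

Δb = 5, so new z* = 2145 + (2)·(5) = 2145 + 10 = 2155.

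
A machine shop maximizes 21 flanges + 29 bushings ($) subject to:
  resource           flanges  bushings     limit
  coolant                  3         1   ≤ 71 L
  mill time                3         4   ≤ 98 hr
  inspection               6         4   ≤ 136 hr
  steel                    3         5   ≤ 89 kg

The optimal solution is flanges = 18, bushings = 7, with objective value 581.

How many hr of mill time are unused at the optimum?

16

mill time used = 3·18 + 4·7 = 82; slack = 98 − 82 = 16.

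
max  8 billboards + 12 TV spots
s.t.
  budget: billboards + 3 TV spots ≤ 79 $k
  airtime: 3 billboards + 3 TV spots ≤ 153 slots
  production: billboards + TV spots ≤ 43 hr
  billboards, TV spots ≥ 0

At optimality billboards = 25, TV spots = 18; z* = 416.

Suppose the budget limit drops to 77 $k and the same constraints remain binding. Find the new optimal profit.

412

Check each constraint at x*: budget 79/79 (tight); airtime 129/153 (slack 24); production 43/43 (tight).
Slack constraints have shadow price 0 (complementary slackness).
Dual feasibility on the basic columns requires 1·y_budget + 1·y_production = 8, 3·y_budget + 1·y_production = 12.
→ y_budget = 2 and y_production = 6.
Δz = y_budget·Δb = 2 × (-2) = -4, so new z* = 416 − 4 = 412.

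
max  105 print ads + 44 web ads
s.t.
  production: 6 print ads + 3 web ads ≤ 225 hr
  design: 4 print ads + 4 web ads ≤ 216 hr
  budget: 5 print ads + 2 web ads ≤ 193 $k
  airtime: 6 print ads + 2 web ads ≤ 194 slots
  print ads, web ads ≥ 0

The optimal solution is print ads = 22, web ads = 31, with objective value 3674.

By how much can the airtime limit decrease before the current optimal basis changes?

Binding constraints: production, airtime. The basis is B = [[6,3],[6,2]] with det -6.
Per unit decrease in airtime, x* moves by d = (-0.5, 1).
The basis stays optimal until design becomes binding; allowable decrease = 2 slots.

2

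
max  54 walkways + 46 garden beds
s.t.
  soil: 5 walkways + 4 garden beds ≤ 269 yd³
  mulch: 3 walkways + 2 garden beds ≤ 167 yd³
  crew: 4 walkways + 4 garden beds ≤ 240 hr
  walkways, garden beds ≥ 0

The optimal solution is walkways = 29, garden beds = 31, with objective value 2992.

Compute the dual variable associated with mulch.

0

Binding: soil and crew. Non-binding: mulch (18 unused).
Slack constraints have shadow price 0 (complementary slackness).
The binding rows give the dual system: 5·y_soil + 4·y_crew = 54 and 4·y_soil + 4·y_crew = 46.
→ y_soil = 8 and y_crew = 3.5.
Shadow price of mulch = 0.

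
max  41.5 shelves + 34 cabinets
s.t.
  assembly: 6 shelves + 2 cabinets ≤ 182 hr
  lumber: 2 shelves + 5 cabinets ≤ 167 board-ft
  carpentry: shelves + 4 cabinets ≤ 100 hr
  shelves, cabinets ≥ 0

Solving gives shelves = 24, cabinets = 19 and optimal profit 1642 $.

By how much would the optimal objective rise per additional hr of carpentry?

5.5

Check each constraint at x*: assembly 182/182 (tight); lumber 143/167 (slack 24); carpentry 100/100 (tight).
Since lumber is not tight, its dual is 0.
Dual feasibility on the basic columns requires 6·y_assembly + 1·y_carpentry = 41.5, 2·y_assembly + 4·y_carpentry = 34.
→ y_assembly = 6 and y_carpentry = 5.5.
Shadow price of carpentry = 5.5.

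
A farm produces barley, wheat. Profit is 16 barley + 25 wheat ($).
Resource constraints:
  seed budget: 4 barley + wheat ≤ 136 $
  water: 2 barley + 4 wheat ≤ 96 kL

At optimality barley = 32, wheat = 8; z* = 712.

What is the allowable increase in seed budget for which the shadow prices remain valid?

Binding constraints: seed budget, water. The basis is B = [[4,1],[2,4]] with det 14.
Per unit increase in seed budget, x* moves by d = (0.2857, -0.1429).
The basis stays optimal until wheat reaches 0; allowable increase = 56 $.

56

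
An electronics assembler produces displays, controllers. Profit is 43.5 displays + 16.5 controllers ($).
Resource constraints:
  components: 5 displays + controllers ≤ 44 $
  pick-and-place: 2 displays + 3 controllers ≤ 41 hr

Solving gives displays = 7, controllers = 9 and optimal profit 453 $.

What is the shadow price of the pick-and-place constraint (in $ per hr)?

3

Check each constraint at x*: components 44/44 (tight); pick-and-place 41/41 (tight).
From A_Bᵀ y = c: 5·y_components + 2·y_pick-and-place = 43.5; 1·y_components + 3·y_pick-and-place = 16.5.
This yields shadow prices y_components = 7.5, y_pick-and-place = 3.
Shadow price of pick-and-place = 3.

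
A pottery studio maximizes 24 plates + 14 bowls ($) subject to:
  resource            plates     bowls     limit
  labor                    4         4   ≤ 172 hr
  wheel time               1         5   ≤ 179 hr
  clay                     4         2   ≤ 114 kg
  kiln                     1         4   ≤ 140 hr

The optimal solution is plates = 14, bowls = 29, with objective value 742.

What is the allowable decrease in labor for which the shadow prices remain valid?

58

Binding constraints: labor, clay. The basis is B = [[4,4],[4,2]] with det -8.
Per unit decrease in labor, x* moves by d = (0.25, -0.5).
The basis stays optimal until bowls reaches 0; allowable decrease = 58 hr.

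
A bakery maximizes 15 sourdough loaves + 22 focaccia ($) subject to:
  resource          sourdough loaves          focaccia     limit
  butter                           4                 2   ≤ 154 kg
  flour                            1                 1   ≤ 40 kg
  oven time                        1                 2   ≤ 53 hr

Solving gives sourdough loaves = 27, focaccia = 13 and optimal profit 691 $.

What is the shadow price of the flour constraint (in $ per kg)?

At the optimum: butter uses 134 of 154 (slack = 20); flour uses 40 of 40 (binding); oven time uses 53 of 53 (binding).
By complementary slackness, y = 0 for the non-binding constraint.
From A_Bᵀ y = c: 1·y_flour + 1·y_oven time = 15; 1·y_flour + 2·y_oven time = 22.
→ y_flour = 8 and y_oven time = 7.
Shadow price of flour = 8.

8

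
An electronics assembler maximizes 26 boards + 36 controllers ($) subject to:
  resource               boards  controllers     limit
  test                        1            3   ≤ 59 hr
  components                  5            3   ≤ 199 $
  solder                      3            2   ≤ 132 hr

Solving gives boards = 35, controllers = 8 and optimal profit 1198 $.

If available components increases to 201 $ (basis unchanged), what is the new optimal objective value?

1205

Check each constraint at x*: test 59/59 (tight); components 199/199 (tight); solder 121/132 (slack 11).
Since solder is not tight, its dual is 0.
The binding rows give the dual system: 1·y_test + 5·y_components = 26 and 3·y_test + 3·y_components = 36.
→ y_test = 8.5 and y_components = 3.5.
Δz = y_components·Δb = 3.5 × (2) = 7, so new z* = 1198 + 7 = 1205.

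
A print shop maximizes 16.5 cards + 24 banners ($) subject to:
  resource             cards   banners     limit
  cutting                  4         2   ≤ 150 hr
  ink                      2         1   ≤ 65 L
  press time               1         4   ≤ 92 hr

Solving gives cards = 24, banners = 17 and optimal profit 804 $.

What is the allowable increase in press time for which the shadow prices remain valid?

168

Binding constraints: ink, press time. The basis is B = [[2,1],[1,4]] with det 7.
Per unit increase in press time, x* moves by d = (-0.1429, 0.2857).
The basis stays optimal until cards reaches 0; allowable increase = 168 hr.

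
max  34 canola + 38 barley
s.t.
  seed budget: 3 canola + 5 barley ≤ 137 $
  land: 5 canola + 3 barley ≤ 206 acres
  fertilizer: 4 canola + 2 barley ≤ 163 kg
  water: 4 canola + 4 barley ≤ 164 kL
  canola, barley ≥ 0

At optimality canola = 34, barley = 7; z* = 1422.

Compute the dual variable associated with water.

7

At the optimum: seed budget uses 137 of 137 (binding); land uses 191 of 206 (slack = 15); fertilizer uses 150 of 163 (slack = 13); water uses 164 of 164 (binding).
Slack constraints have shadow price 0 (complementary slackness).
The binding rows give the dual system: 3·y_seed budget + 4·y_water = 34 and 5·y_seed budget + 4·y_water = 38.
Solving: y_seed budget = 2, y_water = 7.
Shadow price of water = 7.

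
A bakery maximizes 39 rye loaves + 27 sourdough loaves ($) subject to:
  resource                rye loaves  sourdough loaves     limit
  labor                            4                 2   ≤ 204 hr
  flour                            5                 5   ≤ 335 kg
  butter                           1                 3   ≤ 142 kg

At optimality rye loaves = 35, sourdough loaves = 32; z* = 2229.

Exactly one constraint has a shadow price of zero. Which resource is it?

labor: 204/204 (binding)
flour: 335/335 (binding)
butter: 131/142 (slack 11)
By complementary slackness, a constraint with positive slack has shadow price 0 → butter.

butter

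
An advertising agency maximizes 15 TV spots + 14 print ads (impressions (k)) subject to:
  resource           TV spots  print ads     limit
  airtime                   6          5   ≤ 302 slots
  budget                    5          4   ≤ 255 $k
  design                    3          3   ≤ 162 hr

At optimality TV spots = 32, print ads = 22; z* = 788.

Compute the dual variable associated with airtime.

Check each constraint at x*: airtime 302/302 (tight); budget 248/255 (slack 7); design 162/162 (tight).
Since budget is not tight, its dual is 0.
The binding rows give the dual system: 6·y_airtime + 3·y_design = 15 and 5·y_airtime + 3·y_design = 14.
→ y_airtime = 1 and y_design = 3.
Shadow price of airtime = 1.

1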